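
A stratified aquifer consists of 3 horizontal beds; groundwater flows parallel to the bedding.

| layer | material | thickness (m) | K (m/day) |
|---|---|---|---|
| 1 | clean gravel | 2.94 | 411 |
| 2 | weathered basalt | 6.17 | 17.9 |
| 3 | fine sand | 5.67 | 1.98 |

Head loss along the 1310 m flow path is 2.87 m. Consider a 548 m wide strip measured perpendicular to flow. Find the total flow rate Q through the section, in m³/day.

1600

Flow is parallel to layering, so each bed carries its own Darcy discharge and the transmissivities add.
Σ(K_i·b_i) = 411×2.94 + 17.9×6.17 + 1.98×5.67 = 1330 m²/day.
Hydraulic gradient i = Δh / L = 2.87 / 1310 = 0.002191.
Q = Σ(K_i·b_i) · W · i = 1330 × 548 × 0.002191 = 1597 m³/day.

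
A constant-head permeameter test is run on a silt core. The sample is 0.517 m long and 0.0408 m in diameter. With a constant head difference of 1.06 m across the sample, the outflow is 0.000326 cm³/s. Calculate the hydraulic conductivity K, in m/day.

Cross-sectional area A = π·(d/2)² = π × (0.0408/2)² = 0.001307 m².
Convert discharge: 0.000326 cm³/s = 3.260e-10 m³/s.
Darcy's law rearranged: K = Q·L / (A·Δh) = 3.260e-10 × 0.517 / (0.001307 × 1.06) = 1.216e-07 m/s = 0.01051 m/day.

0.0105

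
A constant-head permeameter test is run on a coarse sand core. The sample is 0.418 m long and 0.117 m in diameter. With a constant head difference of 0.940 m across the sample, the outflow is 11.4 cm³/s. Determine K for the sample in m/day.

40.7

Cross-sectional area A = π·(d/2)² = π × (0.117/2)² = 0.01075 m².
Convert discharge: 11.4 cm³/s = 1.140e-05 m³/s.
Darcy's law rearranged: K = Q·L / (A·Δh) = 1.140e-05 × 0.418 / (0.01075 × 0.940) = 0.0004715 m/s = 40.74 m/day.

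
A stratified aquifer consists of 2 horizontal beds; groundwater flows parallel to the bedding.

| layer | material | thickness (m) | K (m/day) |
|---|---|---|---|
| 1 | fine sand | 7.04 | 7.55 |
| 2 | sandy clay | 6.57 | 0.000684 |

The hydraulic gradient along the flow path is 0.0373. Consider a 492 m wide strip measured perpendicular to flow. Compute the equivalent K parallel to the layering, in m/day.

3.91

Flow is parallel to layering, so each bed carries its own Darcy discharge and the transmissivities add.
Σ(K_i·b_i) = 7.55×7.04 + 0.000684×6.57 = 53.16 m²/day.
Total thickness b = 13.61 m, so K_eq = Σ(K_i·b_i)/b = 3.906 m/day.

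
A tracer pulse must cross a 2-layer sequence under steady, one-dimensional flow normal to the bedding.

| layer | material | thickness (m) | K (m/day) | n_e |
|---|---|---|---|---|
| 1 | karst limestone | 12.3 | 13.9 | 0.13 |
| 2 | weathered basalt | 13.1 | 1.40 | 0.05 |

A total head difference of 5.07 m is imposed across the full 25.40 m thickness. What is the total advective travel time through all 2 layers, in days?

With flow normal to the layers, continuity requires the same specific discharge q through every layer.
Σ(b_i/K_i) = 12.3/13.9 + 13.1/1.40 = 10.24 d.
q = Δh / Σ(b_i/K_i) = 5.07 / 10.24 = 0.4950 m/day.
In each layer the seepage velocity is v_i = q/n_i, so the layer transit time is t_i = b_i·n_i / q:
  layer 1 (karst limestone): t_1 = 12.3 × 0.13 / 0.4950 = 3.230 d
  layer 2 (weathered basalt): t_2 = 13.1 × 0.05 / 0.4950 = 1.323 d
Total t = Σ t_i = 4.553 days.

4.55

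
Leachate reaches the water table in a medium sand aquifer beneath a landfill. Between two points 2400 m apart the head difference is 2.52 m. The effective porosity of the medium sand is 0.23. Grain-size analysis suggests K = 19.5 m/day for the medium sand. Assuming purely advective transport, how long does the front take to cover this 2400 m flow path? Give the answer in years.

Hydraulic gradient i = Δh / L = 2.52 / 2400 = 0.001050.
Darcy flux q = K · i = 19.50 × 0.001050 = 0.02048 m/day.
Seepage velocity v = q / n_e = 0.02048 / 0.23 = 0.08902 m/day.
Travel time t = L / v = 2400 / 0.08902 = 26960 days = 73.81 years.

73.8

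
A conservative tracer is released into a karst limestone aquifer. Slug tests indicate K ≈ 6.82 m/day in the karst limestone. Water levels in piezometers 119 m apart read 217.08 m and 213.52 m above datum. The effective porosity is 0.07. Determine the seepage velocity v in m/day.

Hydraulic gradient i = (217.08 − 213.52) / 119 = 3.56 / 119 = 0.02992.
Darcy flux q = K · i = 6.820 × 0.02992 = 0.2040 m/day.
Seepage velocity v = q / n_e = 0.2040 / 0.07 = 2.915 m/day.

2.91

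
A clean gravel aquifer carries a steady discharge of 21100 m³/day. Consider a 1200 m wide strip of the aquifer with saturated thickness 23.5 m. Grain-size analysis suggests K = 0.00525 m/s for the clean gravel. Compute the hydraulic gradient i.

Convert K: 0.00525 m/s × 86400 = 453.6 m/day.
Cross-sectional area A = 1200 × 23.5 = 28200 m².
From Q = K·A·i, i = Q / (K·A) = 21100 / (453.6 × 28200) = 0.001650.

0.00165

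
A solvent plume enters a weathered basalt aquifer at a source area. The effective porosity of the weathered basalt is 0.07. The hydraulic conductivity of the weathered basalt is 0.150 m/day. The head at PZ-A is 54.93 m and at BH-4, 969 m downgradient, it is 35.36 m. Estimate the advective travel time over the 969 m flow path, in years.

61.3

Hydraulic gradient i = (54.93 − 35.36) / 969 = 19.57 / 969 = 0.02020.
Darcy flux q = K · i = 0.1500 × 0.02020 = 0.003029 m/day.
Seepage velocity v = q / n_e = 0.003029 / 0.07 = 0.04328 m/day.
Travel time t = L / v = 969 / 0.04328 = 22390 days = 61.30 years.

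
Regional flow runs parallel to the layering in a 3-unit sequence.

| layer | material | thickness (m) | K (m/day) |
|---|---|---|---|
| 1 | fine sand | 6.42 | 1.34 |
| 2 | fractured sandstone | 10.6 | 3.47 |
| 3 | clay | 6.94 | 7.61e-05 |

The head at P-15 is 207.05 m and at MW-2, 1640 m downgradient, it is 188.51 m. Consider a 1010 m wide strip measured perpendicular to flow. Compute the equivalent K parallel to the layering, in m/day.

Flow is parallel to layering, so each bed carries its own Darcy discharge and the transmissivities add.
Σ(K_i·b_i) = 1.34×6.42 + 3.47×10.6 + 7.61e-05×6.94 = 45.39 m²/day.
Total thickness b = 23.96 m, so K_eq = Σ(K_i·b_i)/b = 1.894 m/day.

1.89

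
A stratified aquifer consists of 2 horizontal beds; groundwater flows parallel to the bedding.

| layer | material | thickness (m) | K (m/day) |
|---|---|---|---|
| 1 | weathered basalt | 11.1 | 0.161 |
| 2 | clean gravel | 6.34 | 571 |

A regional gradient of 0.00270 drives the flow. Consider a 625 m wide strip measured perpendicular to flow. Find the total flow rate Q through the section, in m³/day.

6110

Flow is parallel to layering, so each bed carries its own Darcy discharge and the transmissivities add.
Σ(K_i·b_i) = 0.161×11.1 + 571×6.34 = 3622 m²/day.
Hydraulic gradient i = 0.00270.
Q = Σ(K_i·b_i) · W · i = 3622 × 625 × 0.002700 = 6112 m³/day.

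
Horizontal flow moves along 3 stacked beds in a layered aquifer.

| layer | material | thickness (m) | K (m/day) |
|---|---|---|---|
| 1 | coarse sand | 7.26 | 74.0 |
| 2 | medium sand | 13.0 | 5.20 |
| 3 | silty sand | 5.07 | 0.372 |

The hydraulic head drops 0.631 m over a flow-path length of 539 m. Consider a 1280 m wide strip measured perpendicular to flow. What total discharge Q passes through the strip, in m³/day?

Flow is parallel to layering, so each bed carries its own Darcy discharge and the transmissivities add.
Σ(K_i·b_i) = 74.0×7.26 + 5.20×13.0 + 0.372×5.07 = 606.7 m²/day.
Hydraulic gradient i = Δh / L = 0.631 / 539 = 0.001171.
Q = Σ(K_i·b_i) · W · i = 606.7 × 1280 × 0.001171 = 909.2 m³/day.

909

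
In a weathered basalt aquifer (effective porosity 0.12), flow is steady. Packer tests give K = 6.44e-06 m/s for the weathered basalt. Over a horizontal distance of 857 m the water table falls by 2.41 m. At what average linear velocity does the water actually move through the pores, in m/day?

Convert K: 6.44e-06 m/s × 86400 = 0.5564 m/day.
Hydraulic gradient i = Δh / L = 2.41 / 857 = 0.002812.
Darcy flux q = K · i = 0.5564 × 0.002812 = 0.001565 m/day.
Seepage velocity v = q / n_e = 0.001565 / 0.12 = 0.01304 m/day.

0.0130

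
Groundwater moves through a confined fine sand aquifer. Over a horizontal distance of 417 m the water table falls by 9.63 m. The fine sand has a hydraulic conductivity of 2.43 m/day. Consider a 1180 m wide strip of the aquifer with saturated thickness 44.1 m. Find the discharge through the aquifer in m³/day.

Cross-sectional area A = 1180 × 44.1 = 52038 m².
Hydraulic gradient i = Δh / L = 9.63 / 417 = 0.02309.
Darcy's law: Q = K · A · i = 2.430 × 52038 × 0.02309 = 2920 m³/day.

2920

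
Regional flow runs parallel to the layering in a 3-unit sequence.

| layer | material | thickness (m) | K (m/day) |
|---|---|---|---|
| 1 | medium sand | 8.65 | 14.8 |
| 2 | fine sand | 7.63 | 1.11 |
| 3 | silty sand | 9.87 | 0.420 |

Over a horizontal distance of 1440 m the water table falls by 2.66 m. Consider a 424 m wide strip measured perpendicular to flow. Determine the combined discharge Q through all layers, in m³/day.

Flow is parallel to layering, so each bed carries its own Darcy discharge and the transmissivities add.
Σ(K_i·b_i) = 14.8×8.65 + 1.11×7.63 + 0.420×9.87 = 140.6 m²/day.
Hydraulic gradient i = Δh / L = 2.66 / 1440 = 0.001847.
Q = Σ(K_i·b_i) · W · i = 140.6 × 424 × 0.001847 = 110.1 m³/day.

110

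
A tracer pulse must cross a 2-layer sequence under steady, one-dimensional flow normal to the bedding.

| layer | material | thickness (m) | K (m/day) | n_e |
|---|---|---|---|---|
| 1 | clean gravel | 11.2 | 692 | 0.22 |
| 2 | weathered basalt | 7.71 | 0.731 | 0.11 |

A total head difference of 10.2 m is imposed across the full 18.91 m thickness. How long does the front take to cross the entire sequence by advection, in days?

3.43

With flow normal to the layers, continuity requires the same specific discharge q through every layer.
Σ(b_i/K_i) = 11.2/692 + 7.71/0.731 = 10.56 d.
q = Δh / Σ(b_i/K_i) = 10.2 / 10.56 = 0.9656 m/day.
In each layer the seepage velocity is v_i = q/n_i, so the layer transit time is t_i = b_i·n_i / q:
  layer 1 (clean gravel): t_1 = 11.2 × 0.22 / 0.9656 = 2.552 d
  layer 2 (weathered basalt): t_2 = 7.71 × 0.11 / 0.9656 = 0.8783 d
Total t = Σ t_i = 3.430 days.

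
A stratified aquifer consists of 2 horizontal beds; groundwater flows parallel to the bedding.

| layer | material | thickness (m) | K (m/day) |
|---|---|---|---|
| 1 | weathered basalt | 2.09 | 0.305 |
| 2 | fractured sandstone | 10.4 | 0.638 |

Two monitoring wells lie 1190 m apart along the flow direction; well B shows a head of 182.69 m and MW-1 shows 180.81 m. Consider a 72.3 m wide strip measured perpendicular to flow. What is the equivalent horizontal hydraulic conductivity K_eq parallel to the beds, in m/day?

0.582

Flow is parallel to layering, so each bed carries its own Darcy discharge and the transmissivities add.
Σ(K_i·b_i) = 0.305×2.09 + 0.638×10.4 = 7.273 m²/day.
Total thickness b = 12.49 m, so K_eq = Σ(K_i·b_i)/b = 0.5823 m/day.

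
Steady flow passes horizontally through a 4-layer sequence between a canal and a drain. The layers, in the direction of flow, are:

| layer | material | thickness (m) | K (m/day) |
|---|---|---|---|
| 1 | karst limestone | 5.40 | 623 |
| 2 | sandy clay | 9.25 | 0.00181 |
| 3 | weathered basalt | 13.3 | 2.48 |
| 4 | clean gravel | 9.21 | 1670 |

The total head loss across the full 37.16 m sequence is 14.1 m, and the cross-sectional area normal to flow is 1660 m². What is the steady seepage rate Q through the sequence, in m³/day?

Flow is perpendicular to layering, so the layers act in series and the equivalent K is the thickness-weighted harmonic mean.
Total thickness L = 5.40 + 9.25 + 13.3 + 9.21 = 37.16 m.
Σ(b_i/K_i) = 5.40/623 + 9.25/0.00181 + 13.3/2.48 + 9.21/1670 = 5116 d.
K_eq = L / Σ(b_i/K_i) = 37.16 / 5116 = 0.007264 m/day.
Q = K_eq · A · (Δh/L) = 0.007264 × 1660 × (14.1/37.16) = 4.575 m³/day.

4.58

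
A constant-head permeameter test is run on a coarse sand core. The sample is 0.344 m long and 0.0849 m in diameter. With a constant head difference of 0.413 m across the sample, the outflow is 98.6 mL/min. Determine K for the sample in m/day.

20.9

Cross-sectional area A = π·(d/2)² = π × (0.0849/2)² = 0.005661 m².
Convert discharge: 98.6 mL/min = 1.643e-06 m³/s.
Darcy's law rearranged: K = Q·L / (A·Δh) = 1.643e-06 × 0.344 / (0.005661 × 0.413) = 0.0002418 m/s = 20.89 m/day.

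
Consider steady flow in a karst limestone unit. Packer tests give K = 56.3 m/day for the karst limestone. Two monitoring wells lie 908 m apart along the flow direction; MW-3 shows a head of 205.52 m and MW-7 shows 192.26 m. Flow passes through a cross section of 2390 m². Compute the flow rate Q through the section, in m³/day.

Hydraulic gradient i = (205.52 − 192.26) / 908 = 13.26 / 908 = 0.01460.
Darcy's law: Q = K · A · i = 56.30 × 2390 × 0.01460 = 1965 m³/day.

1970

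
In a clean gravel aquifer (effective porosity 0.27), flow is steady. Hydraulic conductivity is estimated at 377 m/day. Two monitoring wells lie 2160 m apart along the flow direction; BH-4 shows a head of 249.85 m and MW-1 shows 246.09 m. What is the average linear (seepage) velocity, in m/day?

Hydraulic gradient i = (249.85 − 246.09) / 2160 = 3.76 / 2160 = 0.001741.
Darcy flux q = K · i = 377.0 × 0.001741 = 0.6563 m/day.
Seepage velocity v = q / n_e = 0.6563 / 0.27 = 2.431 m/day.

2.43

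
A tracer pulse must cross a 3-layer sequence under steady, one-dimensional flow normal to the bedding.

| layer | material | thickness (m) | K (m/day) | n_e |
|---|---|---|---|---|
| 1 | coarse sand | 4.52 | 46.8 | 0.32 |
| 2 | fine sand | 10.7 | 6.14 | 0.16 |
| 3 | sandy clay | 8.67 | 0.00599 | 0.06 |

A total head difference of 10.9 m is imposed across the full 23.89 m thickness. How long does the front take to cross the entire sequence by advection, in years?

With flow normal to the layers, continuity requires the same specific discharge q through every layer.
Σ(b_i/K_i) = 4.52/46.8 + 10.7/6.14 + 8.67/0.00599 = 1449 d.
q = Δh / Σ(b_i/K_i) = 10.9 / 1449 = 0.007521 m/day.
In each layer the seepage velocity is v_i = q/n_i, so the layer transit time is t_i = b_i·n_i / q:
  layer 1 (coarse sand): t_1 = 4.52 × 0.32 / 0.007521 = 192.3 d
  layer 2 (fine sand): t_2 = 10.7 × 0.16 / 0.007521 = 227.6 d
  layer 3 (sandy clay): t_3 = 8.67 × 0.06 / 0.007521 = 69.17 d
Total t = Σ t_i = 489.1 days = 1.339 years.

1.34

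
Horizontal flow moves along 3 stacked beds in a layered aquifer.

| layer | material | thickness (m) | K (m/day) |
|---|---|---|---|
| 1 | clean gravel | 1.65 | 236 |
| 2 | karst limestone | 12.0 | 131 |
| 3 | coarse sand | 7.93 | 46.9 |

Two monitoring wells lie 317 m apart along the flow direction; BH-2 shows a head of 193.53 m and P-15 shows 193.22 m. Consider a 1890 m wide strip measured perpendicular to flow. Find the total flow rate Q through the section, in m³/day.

Flow is parallel to layering, so each bed carries its own Darcy discharge and the transmissivities add.
Σ(K_i·b_i) = 236×1.65 + 131×12.0 + 46.9×7.93 = 2333 m²/day.
Hydraulic gradient i = (193.53 − 193.22) / 317 = 0.31 / 317 = 0.0009779.
Q = Σ(K_i·b_i) · W · i = 2333 × 1890 × 0.0009779 = 4313 m³/day.

4310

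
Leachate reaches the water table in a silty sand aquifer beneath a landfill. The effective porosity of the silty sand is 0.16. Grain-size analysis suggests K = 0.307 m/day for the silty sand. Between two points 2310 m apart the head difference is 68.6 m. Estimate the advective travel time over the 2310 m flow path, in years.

Hydraulic gradient i = Δh / L = 68.6 / 2310 = 0.02970.
Darcy flux q = K · i = 0.3070 × 0.02970 = 0.009117 m/day.
Seepage velocity v = q / n_e = 0.009117 / 0.16 = 0.05698 m/day.
Travel time t = L / v = 2310 / 0.05698 = 40540 days = 111.0 years.

111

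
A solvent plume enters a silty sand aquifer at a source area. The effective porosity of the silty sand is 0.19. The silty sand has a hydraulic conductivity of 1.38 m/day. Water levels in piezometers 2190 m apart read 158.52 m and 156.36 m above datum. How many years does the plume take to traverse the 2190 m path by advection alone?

Hydraulic gradient i = (158.52 − 156.36) / 2190 = 2.16 / 2190 = 0.0009863.
Darcy flux q = K · i = 1.380 × 0.0009863 = 0.001361 m/day.
Seepage velocity v = q / n_e = 0.001361 / 0.19 = 0.007164 m/day.
Travel time t = L / v = 2190 / 0.007164 = 3.057e+05 days = 837.0 years.

837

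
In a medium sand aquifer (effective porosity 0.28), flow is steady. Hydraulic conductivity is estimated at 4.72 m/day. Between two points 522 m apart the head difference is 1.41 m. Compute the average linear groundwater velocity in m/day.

Hydraulic gradient i = Δh / L = 1.41 / 522 = 0.002701.
Darcy flux q = K · i = 4.720 × 0.002701 = 0.01275 m/day.
Seepage velocity v = q / n_e = 0.01275 / 0.28 = 0.04553 m/day.

0.0455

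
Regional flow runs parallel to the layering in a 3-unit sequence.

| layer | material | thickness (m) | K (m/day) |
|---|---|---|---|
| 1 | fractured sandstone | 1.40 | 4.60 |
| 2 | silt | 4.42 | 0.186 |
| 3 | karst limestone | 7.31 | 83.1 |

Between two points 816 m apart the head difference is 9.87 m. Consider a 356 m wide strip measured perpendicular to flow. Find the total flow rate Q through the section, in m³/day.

Flow is parallel to layering, so each bed carries its own Darcy discharge and the transmissivities add.
Σ(K_i·b_i) = 4.60×1.40 + 0.186×4.42 + 83.1×7.31 = 614.7 m²/day.
Hydraulic gradient i = Δh / L = 9.87 / 816 = 0.01210.
Q = Σ(K_i·b_i) · W · i = 614.7 × 356 × 0.01210 = 2647 m³/day.

2650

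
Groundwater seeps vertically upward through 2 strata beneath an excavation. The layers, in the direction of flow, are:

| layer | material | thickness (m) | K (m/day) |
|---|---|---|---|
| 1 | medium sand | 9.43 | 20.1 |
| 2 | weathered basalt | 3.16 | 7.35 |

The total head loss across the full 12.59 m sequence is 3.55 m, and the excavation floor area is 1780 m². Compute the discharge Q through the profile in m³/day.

Flow is perpendicular to layering, so the layers act in series and the equivalent K is the thickness-weighted harmonic mean.
Total thickness L = 9.43 + 3.16 = 12.59 m.
Σ(b_i/K_i) = 9.43/20.1 + 3.16/7.35 = 0.8991 d.
K_eq = L / Σ(b_i/K_i) = 12.59 / 0.8991 = 14.00 m/day.
Q = K_eq · A · (Δh/L) = 14.00 × 1780 × (3.55/12.59) = 7028 m³/day.

7030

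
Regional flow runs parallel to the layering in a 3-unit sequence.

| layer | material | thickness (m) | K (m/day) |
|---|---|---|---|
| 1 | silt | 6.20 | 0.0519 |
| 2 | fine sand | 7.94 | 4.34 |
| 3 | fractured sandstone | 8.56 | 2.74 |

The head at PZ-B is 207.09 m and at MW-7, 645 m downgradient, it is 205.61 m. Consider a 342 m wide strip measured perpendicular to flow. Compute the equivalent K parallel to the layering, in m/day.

Flow is parallel to layering, so each bed carries its own Darcy discharge and the transmissivities add.
Σ(K_i·b_i) = 0.0519×6.20 + 4.34×7.94 + 2.74×8.56 = 58.24 m²/day.
Total thickness b = 22.70 m, so K_eq = Σ(K_i·b_i)/b = 2.565 m/day.

2.57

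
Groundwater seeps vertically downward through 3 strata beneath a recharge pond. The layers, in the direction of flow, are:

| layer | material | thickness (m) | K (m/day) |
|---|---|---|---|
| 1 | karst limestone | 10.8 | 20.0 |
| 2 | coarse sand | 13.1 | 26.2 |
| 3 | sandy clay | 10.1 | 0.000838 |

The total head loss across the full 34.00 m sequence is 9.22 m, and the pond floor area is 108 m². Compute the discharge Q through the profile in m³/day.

Flow is perpendicular to layering, so the layers act in series and the equivalent K is the thickness-weighted harmonic mean.
Total thickness L = 10.8 + 13.1 + 10.1 = 34.00 m.
Σ(b_i/K_i) = 10.8/20.0 + 13.1/26.2 + 10.1/0.000838 = 12054 d.
K_eq = L / Σ(b_i/K_i) = 34.00 / 12054 = 0.002821 m/day.
Q = K_eq · A · (Δh/L) = 0.002821 × 108 × (9.22/34.00) = 0.08261 m³/day.

0.0826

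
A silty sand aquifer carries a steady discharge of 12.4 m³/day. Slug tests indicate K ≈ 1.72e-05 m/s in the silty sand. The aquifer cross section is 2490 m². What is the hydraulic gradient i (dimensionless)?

0.00335

Convert K: 1.72e-05 m/s × 86400 = 1.486 m/day.
From Q = K·A·i, i = Q / (K·A) = 12.4 / (1.486 × 2490) = 0.003351.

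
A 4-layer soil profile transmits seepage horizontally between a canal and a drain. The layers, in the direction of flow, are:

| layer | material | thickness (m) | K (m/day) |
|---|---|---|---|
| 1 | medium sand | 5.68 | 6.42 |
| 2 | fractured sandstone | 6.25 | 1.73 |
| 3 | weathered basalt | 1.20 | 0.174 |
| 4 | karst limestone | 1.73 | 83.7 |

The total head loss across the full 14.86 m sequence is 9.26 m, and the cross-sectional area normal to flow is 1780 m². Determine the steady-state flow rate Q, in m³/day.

1440

Flow is perpendicular to layering, so the layers act in series and the equivalent K is the thickness-weighted harmonic mean.
Total thickness L = 5.68 + 6.25 + 1.20 + 1.73 = 14.86 m.
Σ(b_i/K_i) = 5.68/6.42 + 6.25/1.73 + 1.20/0.174 + 1.73/83.7 = 11.41 d.
K_eq = L / Σ(b_i/K_i) = 14.86 / 11.41 = 1.302 m/day.
Q = K_eq · A · (Δh/L) = 1.302 × 1780 × (9.26/14.86) = 1444 m³/day.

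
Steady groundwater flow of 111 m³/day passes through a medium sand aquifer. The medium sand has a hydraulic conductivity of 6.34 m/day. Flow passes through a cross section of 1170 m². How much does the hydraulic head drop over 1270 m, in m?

From Q = K·A·i, i = Q / (K·A) = 111 / (6.340 × 1170) = 0.01496.
Head loss Δh = i · L = 0.01496 × 1270 = 19.00 m.

19.0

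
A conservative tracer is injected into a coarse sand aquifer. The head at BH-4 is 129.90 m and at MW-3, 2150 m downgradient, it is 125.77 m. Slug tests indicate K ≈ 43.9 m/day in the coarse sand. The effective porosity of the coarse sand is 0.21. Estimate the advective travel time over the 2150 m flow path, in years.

14.7

Hydraulic gradient i = (129.90 − 125.77) / 2150 = 4.13 / 2150 = 0.001921.
Darcy flux q = K · i = 43.90 × 0.001921 = 0.08433 m/day.
Seepage velocity v = q / n_e = 0.08433 / 0.21 = 0.4016 m/day.
Travel time t = L / v = 2150 / 0.4016 = 5354 days = 14.66 years.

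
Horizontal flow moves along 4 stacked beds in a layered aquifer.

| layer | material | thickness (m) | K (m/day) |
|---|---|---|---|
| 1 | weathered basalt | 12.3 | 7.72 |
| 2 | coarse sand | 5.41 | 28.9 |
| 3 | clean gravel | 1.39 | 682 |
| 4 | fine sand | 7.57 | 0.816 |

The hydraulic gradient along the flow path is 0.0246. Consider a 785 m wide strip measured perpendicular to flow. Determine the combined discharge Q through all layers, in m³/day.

Flow is parallel to layering, so each bed carries its own Darcy discharge and the transmissivities add.
Σ(K_i·b_i) = 7.72×12.3 + 28.9×5.41 + 682×1.39 + 0.816×7.57 = 1205 m²/day.
Hydraulic gradient i = 0.0246.
Q = Σ(K_i·b_i) · W · i = 1205 × 785 × 0.02460 = 23279 m³/day.

23300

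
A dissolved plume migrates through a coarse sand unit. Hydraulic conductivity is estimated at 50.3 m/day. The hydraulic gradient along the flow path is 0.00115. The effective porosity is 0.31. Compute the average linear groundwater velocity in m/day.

0.187

Hydraulic gradient i = 0.00115.
Darcy flux q = K · i = 50.30 × 0.001150 = 0.05784 m/day.
Seepage velocity v = q / n_e = 0.05784 / 0.31 = 0.1866 m/day.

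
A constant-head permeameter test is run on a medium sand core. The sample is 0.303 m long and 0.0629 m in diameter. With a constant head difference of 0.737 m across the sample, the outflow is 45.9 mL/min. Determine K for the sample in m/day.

Cross-sectional area A = π·(d/2)² = π × (0.0629/2)² = 0.003107 m².
Convert discharge: 45.9 mL/min = 7.650e-07 m³/s.
Darcy's law rearranged: K = Q·L / (A·Δh) = 7.650e-07 × 0.303 / (0.003107 × 0.737) = 0.0001012 m/s = 8.745 m/day.

8.74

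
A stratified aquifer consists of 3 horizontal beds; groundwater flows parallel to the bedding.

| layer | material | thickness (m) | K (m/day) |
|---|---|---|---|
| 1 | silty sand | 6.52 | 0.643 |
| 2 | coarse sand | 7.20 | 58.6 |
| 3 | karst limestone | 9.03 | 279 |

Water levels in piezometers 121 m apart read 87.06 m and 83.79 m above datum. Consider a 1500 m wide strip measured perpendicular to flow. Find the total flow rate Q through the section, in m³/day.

119000

Flow is parallel to layering, so each bed carries its own Darcy discharge and the transmissivities add.
Σ(K_i·b_i) = 0.643×6.52 + 58.6×7.20 + 279×9.03 = 2945 m²/day.
Hydraulic gradient i = (87.06 − 83.79) / 121 = 3.27 / 121 = 0.02702.
Q = Σ(K_i·b_i) · W · i = 2945 × 1500 × 0.02702 = 1.194e+05 m³/day.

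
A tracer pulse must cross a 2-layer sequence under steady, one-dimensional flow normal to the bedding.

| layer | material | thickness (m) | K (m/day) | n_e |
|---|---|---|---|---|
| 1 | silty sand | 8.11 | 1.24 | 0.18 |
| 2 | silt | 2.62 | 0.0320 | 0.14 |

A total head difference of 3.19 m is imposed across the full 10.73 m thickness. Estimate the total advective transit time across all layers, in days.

50.6

With flow normal to the layers, continuity requires the same specific discharge q through every layer.
Σ(b_i/K_i) = 8.11/1.24 + 2.62/0.0320 = 88.42 d.
q = Δh / Σ(b_i/K_i) = 3.19 / 88.42 = 0.03608 m/day.
In each layer the seepage velocity is v_i = q/n_i, so the layer transit time is t_i = b_i·n_i / q:
  layer 1 (silty sand): t_1 = 8.11 × 0.18 / 0.03608 = 40.46 d
  layer 2 (silt): t_2 = 2.62 × 0.14 / 0.03608 = 10.17 d
Total t = Σ t_i = 50.63 days.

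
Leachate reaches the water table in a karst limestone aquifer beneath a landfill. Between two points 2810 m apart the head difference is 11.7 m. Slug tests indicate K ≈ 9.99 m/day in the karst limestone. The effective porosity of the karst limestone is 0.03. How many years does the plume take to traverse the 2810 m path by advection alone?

5.55

Hydraulic gradient i = Δh / L = 11.7 / 2810 = 0.004164.
Darcy flux q = K · i = 9.990 × 0.004164 = 0.04160 m/day.
Seepage velocity v = q / n_e = 0.04160 / 0.03 = 1.387 m/day.
Travel time t = L / v = 2810 / 1.387 = 2027 days = 5.549 years.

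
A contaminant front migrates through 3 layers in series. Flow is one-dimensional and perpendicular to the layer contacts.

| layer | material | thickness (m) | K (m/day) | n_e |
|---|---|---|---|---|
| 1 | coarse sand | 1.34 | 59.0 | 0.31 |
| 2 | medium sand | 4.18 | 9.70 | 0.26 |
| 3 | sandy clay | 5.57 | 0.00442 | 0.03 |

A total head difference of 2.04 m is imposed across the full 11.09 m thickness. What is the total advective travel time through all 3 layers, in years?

2.82

With flow normal to the layers, continuity requires the same specific discharge q through every layer.
Σ(b_i/K_i) = 1.34/59.0 + 4.18/9.70 + 5.57/0.00442 = 1261 d.
q = Δh / Σ(b_i/K_i) = 2.04 / 1261 = 0.001618 m/day.
In each layer the seepage velocity is v_i = q/n_i, so the layer transit time is t_i = b_i·n_i / q:
  layer 1 (coarse sand): t_1 = 1.34 × 0.31 / 0.001618 = 256.7 d
  layer 2 (medium sand): t_2 = 4.18 × 0.26 / 0.001618 = 671.6 d
  layer 3 (sandy clay): t_3 = 5.57 × 0.03 / 0.001618 = 103.3 d
Total t = Σ t_i = 1032 days = 2.824 years.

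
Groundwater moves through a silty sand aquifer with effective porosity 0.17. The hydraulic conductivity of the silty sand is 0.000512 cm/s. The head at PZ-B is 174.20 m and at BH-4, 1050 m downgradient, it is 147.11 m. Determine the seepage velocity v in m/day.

0.0671

Convert K: 0.000512 cm/s × 864 = 0.4424 m/day.
Hydraulic gradient i = (174.20 − 147.11) / 1050 = 27.09 / 1050 = 0.02580.
Darcy flux q = K · i = 0.4424 × 0.02580 = 0.01141 m/day.
Seepage velocity v = q / n_e = 0.01141 / 0.17 = 0.06714 m/day.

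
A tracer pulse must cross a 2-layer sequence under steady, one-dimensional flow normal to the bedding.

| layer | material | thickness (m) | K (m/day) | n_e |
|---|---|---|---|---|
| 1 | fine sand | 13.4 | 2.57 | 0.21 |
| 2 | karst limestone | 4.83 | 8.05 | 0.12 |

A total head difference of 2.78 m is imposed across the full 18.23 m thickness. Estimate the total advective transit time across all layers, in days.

With flow normal to the layers, continuity requires the same specific discharge q through every layer.
Σ(b_i/K_i) = 13.4/2.57 + 4.83/8.05 = 5.814 d.
q = Δh / Σ(b_i/K_i) = 2.78 / 5.814 = 0.4782 m/day.
In each layer the seepage velocity is v_i = q/n_i, so the layer transit time is t_i = b_i·n_i / q:
  layer 1 (fine sand): t_1 = 13.4 × 0.21 / 0.4782 = 5.885 d
  layer 2 (karst limestone): t_2 = 4.83 × 0.12 / 0.4782 = 1.212 d
Total t = Σ t_i = 7.097 days.

7.10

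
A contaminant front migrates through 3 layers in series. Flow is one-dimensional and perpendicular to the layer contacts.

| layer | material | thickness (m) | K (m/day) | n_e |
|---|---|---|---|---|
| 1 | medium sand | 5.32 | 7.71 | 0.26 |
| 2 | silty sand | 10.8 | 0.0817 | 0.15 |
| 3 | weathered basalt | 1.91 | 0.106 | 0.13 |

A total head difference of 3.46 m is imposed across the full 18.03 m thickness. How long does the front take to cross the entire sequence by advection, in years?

With flow normal to the layers, continuity requires the same specific discharge q through every layer.
Σ(b_i/K_i) = 5.32/7.71 + 10.8/0.0817 + 1.91/0.106 = 150.9 d.
q = Δh / Σ(b_i/K_i) = 3.46 / 150.9 = 0.02293 m/day.
In each layer the seepage velocity is v_i = q/n_i, so the layer transit time is t_i = b_i·n_i / q:
  layer 1 (medium sand): t_1 = 5.32 × 0.26 / 0.02293 = 60.33 d
  layer 2 (silty sand): t_2 = 10.8 × 0.15 / 0.02293 = 70.65 d
  layer 3 (weathered basalt): t_3 = 1.91 × 0.13 / 0.02293 = 10.83 d
Total t = Σ t_i = 141.8 days = 0.3882 years.

0.388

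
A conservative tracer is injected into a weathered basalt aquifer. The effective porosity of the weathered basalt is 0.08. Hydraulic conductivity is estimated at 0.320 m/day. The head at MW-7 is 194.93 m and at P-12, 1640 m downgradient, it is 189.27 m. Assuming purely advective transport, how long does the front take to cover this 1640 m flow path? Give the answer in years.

Hydraulic gradient i = (194.93 − 189.27) / 1640 = 5.66 / 1640 = 0.003451.
Darcy flux q = K · i = 0.3200 × 0.003451 = 0.001104 m/day.
Seepage velocity v = q / n_e = 0.001104 / 0.08 = 0.01380 m/day.
Travel time t = L / v = 1640 / 0.01380 = 1.188e+05 days = 325.3 years.

325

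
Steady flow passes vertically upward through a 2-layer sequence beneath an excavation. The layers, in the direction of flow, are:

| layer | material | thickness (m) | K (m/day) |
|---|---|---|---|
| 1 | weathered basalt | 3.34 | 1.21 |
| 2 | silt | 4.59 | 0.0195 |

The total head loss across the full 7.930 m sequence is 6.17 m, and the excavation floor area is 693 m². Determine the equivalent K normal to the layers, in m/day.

Flow is perpendicular to layering, so the layers act in series and the equivalent K is the thickness-weighted harmonic mean.
Total thickness L = 3.34 + 4.59 = 7.930 m.
Σ(b_i/K_i) = 3.34/1.21 + 4.59/0.0195 = 238.1 d.
K_eq = L / Σ(b_i/K_i) = 7.930 / 238.1 = 0.03330 m/day.

0.0333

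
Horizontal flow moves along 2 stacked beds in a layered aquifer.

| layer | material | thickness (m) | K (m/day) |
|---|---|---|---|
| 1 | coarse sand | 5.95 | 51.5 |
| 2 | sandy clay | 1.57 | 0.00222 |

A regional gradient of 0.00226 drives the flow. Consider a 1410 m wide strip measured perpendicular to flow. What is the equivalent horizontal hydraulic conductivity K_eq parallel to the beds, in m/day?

40.7

Flow is parallel to layering, so each bed carries its own Darcy discharge and the transmissivities add.
Σ(K_i·b_i) = 51.5×5.95 + 0.00222×1.57 = 306.4 m²/day.
Total thickness b = 7.520 m, so K_eq = Σ(K_i·b_i)/b = 40.75 m/day.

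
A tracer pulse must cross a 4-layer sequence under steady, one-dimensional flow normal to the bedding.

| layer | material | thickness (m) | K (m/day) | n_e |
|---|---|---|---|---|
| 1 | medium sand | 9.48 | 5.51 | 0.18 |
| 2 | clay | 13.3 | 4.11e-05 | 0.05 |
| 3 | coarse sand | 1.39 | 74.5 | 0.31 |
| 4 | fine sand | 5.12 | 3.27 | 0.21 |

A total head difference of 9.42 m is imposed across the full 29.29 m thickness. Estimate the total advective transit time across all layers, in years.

With flow normal to the layers, continuity requires the same specific discharge q through every layer.
Σ(b_i/K_i) = 9.48/5.51 + 13.3/4.11e-05 + 1.39/74.5 + 5.12/3.27 = 3.236e+05 d.
q = Δh / Σ(b_i/K_i) = 9.42 / 3.236e+05 = 2.911e-05 m/day.
In each layer the seepage velocity is v_i = q/n_i, so the layer transit time is t_i = b_i·n_i / q:
  layer 1 (medium sand): t_1 = 9.48 × 0.18 / 2.911e-05 = 58620 d
  layer 2 (clay): t_2 = 13.3 × 0.05 / 2.911e-05 = 22845 d
  layer 3 (coarse sand): t_3 = 1.39 × 0.31 / 2.911e-05 = 14803 d
  layer 4 (fine sand): t_4 = 5.12 × 0.21 / 2.911e-05 = 36936 d
Total t = Σ t_i = 1.332e+05 days = 364.7 years.

365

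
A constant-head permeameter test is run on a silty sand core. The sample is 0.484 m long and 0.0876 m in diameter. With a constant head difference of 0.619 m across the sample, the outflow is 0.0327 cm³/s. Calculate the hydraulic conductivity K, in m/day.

0.367

Cross-sectional area A = π·(d/2)² = π × (0.0876/2)² = 0.006027 m².
Convert discharge: 0.0327 cm³/s = 3.270e-08 m³/s.
Darcy's law rearranged: K = Q·L / (A·Δh) = 3.270e-08 × 0.484 / (0.006027 × 0.619) = 4.242e-06 m/s = 0.3665 m/day.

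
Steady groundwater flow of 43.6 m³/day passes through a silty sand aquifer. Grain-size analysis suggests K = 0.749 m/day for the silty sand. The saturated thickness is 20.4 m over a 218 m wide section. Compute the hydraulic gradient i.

Cross-sectional area A = 218 × 20.4 = 4447 m².
From Q = K·A·i, i = Q / (K·A) = 43.6 / (0.7490 × 4447) = 0.01309.

0.0131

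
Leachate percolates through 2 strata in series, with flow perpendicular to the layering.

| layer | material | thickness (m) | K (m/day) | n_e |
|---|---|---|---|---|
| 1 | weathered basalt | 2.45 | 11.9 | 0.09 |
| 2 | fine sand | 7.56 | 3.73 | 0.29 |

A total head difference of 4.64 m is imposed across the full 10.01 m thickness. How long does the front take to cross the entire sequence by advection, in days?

1.16

With flow normal to the layers, continuity requires the same specific discharge q through every layer.
Σ(b_i/K_i) = 2.45/11.9 + 7.56/3.73 = 2.233 d.
q = Δh / Σ(b_i/K_i) = 4.64 / 2.233 = 2.078 m/day.
In each layer the seepage velocity is v_i = q/n_i, so the layer transit time is t_i = b_i·n_i / q:
  layer 1 (weathered basalt): t_1 = 2.45 × 0.09 / 2.078 = 0.1061 d
  layer 2 (fine sand): t_2 = 7.56 × 0.29 / 2.078 = 1.055 d
Total t = Σ t_i = 1.161 days.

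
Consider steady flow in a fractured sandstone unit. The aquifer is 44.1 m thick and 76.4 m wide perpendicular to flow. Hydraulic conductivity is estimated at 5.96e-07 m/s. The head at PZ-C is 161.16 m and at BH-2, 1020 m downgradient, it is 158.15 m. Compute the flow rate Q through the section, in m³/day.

0.512

Convert K: 5.96e-07 m/s × 86400 = 0.05149 m/day.
Cross-sectional area A = 76.4 × 44.1 = 3369 m².
Hydraulic gradient i = (161.16 − 158.15) / 1020 = 3.01 / 1020 = 0.002951.
Darcy's law: Q = K · A · i = 0.05149 × 3369 × 0.002951 = 0.5120 m³/day.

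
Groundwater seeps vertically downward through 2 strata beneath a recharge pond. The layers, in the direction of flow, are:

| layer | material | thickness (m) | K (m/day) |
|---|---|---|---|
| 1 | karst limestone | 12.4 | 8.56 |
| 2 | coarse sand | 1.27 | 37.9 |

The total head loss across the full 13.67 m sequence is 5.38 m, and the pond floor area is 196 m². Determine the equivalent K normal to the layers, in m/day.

Flow is perpendicular to layering, so the layers act in series and the equivalent K is the thickness-weighted harmonic mean.
Total thickness L = 12.4 + 1.27 = 13.67 m.
Σ(b_i/K_i) = 12.4/8.56 + 1.27/37.9 = 1.482 d.
K_eq = L / Σ(b_i/K_i) = 13.67 / 1.482 = 9.223 m/day.

9.22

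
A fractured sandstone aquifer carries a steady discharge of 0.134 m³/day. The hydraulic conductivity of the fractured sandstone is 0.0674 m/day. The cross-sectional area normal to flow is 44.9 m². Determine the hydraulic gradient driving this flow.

From Q = K·A·i, i = Q / (K·A) = 0.134 / (0.06740 × 44.90) = 0.04428.

0.0443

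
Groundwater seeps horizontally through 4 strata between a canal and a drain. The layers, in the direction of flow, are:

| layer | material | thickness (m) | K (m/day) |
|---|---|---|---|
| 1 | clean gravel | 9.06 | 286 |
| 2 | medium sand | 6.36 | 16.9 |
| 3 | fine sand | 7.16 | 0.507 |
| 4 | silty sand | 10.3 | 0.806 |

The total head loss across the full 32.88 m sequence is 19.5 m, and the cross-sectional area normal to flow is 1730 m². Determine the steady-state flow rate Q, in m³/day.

1240

Flow is perpendicular to layering, so the layers act in series and the equivalent K is the thickness-weighted harmonic mean.
Total thickness L = 9.06 + 6.36 + 7.16 + 10.3 = 32.88 m.
Σ(b_i/K_i) = 9.06/286 + 6.36/16.9 + 7.16/0.507 + 10.3/0.806 = 27.31 d.
K_eq = L / Σ(b_i/K_i) = 32.88 / 27.31 = 1.204 m/day.
Q = K_eq · A · (Δh/L) = 1.204 × 1730 × (19.5/32.88) = 1235 m³/day.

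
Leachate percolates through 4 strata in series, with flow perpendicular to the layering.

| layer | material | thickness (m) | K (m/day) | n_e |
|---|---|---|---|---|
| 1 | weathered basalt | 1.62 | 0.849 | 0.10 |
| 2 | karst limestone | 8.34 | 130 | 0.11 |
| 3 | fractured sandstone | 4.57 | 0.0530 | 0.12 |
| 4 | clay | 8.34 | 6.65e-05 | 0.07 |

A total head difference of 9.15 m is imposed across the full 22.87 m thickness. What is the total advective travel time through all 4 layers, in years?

83.1

With flow normal to the layers, continuity requires the same specific discharge q through every layer.
Σ(b_i/K_i) = 1.62/0.849 + 8.34/130 + 4.57/0.0530 + 8.34/6.65e-05 = 1.255e+05 d.
q = Δh / Σ(b_i/K_i) = 9.15 / 1.255e+05 = 7.291e-05 m/day.
In each layer the seepage velocity is v_i = q/n_i, so the layer transit time is t_i = b_i·n_i / q:
  layer 1 (weathered basalt): t_1 = 1.62 × 0.10 / 7.291e-05 = 2222 d
  layer 2 (karst limestone): t_2 = 8.34 × 0.11 / 7.291e-05 = 12583 d
  layer 3 (fractured sandstone): t_3 = 4.57 × 0.12 / 7.291e-05 = 7522 d
  layer 4 (clay): t_4 = 8.34 × 0.07 / 7.291e-05 = 8007 d
Total t = Σ t_i = 30334 days = 83.05 years.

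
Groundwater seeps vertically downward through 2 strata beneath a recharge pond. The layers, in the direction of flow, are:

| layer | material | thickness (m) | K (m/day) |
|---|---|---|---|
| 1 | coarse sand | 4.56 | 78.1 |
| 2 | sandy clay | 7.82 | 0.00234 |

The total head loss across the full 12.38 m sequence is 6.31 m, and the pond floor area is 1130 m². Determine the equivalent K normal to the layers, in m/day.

0.00370

Flow is perpendicular to layering, so the layers act in series and the equivalent K is the thickness-weighted harmonic mean.
Total thickness L = 4.56 + 7.82 = 12.38 m.
Σ(b_i/K_i) = 4.56/78.1 + 7.82/0.00234 = 3342 d.
K_eq = L / Σ(b_i/K_i) = 12.38 / 3342 = 0.003704 m/day.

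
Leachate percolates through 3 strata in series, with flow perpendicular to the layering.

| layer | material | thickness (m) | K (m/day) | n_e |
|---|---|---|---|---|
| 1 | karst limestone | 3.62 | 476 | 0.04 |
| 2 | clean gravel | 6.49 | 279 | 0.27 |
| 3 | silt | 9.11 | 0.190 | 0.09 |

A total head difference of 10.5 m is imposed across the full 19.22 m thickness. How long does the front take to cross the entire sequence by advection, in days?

With flow normal to the layers, continuity requires the same specific discharge q through every layer.
Σ(b_i/K_i) = 3.62/476 + 6.49/279 + 9.11/0.190 = 47.98 d.
q = Δh / Σ(b_i/K_i) = 10.5 / 47.98 = 0.2188 m/day.
In each layer the seepage velocity is v_i = q/n_i, so the layer transit time is t_i = b_i·n_i / q:
  layer 1 (karst limestone): t_1 = 3.62 × 0.04 / 0.2188 = 0.6616 d
  layer 2 (clean gravel): t_2 = 6.49 × 0.27 / 0.2188 = 8.007 d
  layer 3 (silt): t_3 = 9.11 × 0.09 / 0.2188 = 3.746 d
Total t = Σ t_i = 12.41 days.

12.4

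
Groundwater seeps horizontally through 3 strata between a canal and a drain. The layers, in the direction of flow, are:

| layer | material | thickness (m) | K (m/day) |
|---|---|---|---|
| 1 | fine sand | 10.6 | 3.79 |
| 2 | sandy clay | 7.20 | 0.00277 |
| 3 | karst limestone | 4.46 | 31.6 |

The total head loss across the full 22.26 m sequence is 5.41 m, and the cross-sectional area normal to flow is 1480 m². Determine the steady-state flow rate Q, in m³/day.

3.08

Flow is perpendicular to layering, so the layers act in series and the equivalent K is the thickness-weighted harmonic mean.
Total thickness L = 10.6 + 7.20 + 4.46 = 22.26 m.
Σ(b_i/K_i) = 10.6/3.79 + 7.20/0.00277 + 4.46/31.6 = 2602 d.
K_eq = L / Σ(b_i/K_i) = 22.26 / 2602 = 0.008554 m/day.
Q = K_eq · A · (Δh/L) = 0.008554 × 1480 × (5.41/22.26) = 3.077 m³/day.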